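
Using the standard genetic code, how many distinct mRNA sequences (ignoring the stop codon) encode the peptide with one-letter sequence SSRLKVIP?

Ser: 6 codons.
Ser: 6 codons.
Arg: 6 codons.
Leu: 6 codons.
Lys: 2 codons.
Val: 4 codons.
Ile: 3 codons.
Pro: 4 codons.
6 × 6 × 6 × 6 × 2 × 4 × 3 × 4 = 124416.

124416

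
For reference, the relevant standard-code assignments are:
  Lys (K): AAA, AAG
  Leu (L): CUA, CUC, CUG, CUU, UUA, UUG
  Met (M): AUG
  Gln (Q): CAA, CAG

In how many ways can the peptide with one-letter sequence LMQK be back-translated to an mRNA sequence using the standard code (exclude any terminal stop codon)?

Leu: 6 codons.
Met: 1 codon.
Gln: 2 codons.
Lys: 2 codons.
6 × 1 × 2 × 2 = 24.

24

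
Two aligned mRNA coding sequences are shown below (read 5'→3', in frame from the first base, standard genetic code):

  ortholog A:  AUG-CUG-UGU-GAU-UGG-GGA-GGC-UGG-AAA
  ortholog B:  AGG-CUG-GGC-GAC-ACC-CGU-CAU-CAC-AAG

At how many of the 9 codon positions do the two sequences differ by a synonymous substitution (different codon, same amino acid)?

Codon 1: AUG Met / AGG Arg — nonsynonymous.
Codon 2: CUG Leu / CUG Leu — identical.
Codon 3: UGU Cys / GGC Gly — nonsynonymous.
Codon 4: GAU Asp / GAC Asp — synonymous.
Codon 5: UGG Trp / ACC Thr — nonsynonymous.
Codon 6: GGA Gly / CGU Arg — nonsynonymous.
Codon 7: GGC Gly / CAU His — nonsynonymous.
Codon 8: UGG Trp / CAC His — nonsynonymous.
Codon 9: AAA Lys / AAG Lys — synonymous.
Synonymous differences: 2.

2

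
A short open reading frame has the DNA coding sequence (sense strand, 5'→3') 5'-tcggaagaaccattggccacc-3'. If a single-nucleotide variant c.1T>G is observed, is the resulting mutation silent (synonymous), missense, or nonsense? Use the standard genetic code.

Position 1 falls in codon 1: TCG → Ser.
After the substitution the codon is GCG → Ala.
Ser ≠ Ala, so this is a missense mutation.

missense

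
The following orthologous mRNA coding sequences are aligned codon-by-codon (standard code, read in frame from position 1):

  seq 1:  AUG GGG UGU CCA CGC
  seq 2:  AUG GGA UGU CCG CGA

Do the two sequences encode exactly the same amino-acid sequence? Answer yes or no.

Codon 1: AUG Met / AUG Met — identical.
Codon 2: GGG Gly / GGA Gly — synonymous.
Codon 3: UGU Cys / UGU Cys — identical.
Codon 4: CCA Pro / CCG Pro — synonymous.
Codon 5: CGC Arg / CGA Arg — synonymous.
Nonsynonymous differences: 0 → same protein.

yes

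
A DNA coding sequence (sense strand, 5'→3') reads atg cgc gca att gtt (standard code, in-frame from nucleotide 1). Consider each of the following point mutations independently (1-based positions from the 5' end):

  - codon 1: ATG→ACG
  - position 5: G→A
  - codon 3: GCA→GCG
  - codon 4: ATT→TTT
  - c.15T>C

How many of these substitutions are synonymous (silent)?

Codon 1: ATG (Met) → ACG (Thr) — missense.
Codon 2: CGC (Arg) → CAC (His) — missense.
Codon 3: GCA (Ala) → GCG (Ala) — synonymous.
Codon 4: ATT (Ile) → TTT (Phe) — missense.
Codon 5: GTT (Val) → GTC (Val) — synonymous.
Synonymous: 2 of 5.

2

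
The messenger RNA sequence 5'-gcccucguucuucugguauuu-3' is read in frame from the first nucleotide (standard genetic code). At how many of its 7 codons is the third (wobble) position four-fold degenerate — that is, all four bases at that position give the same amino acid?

Codon 1 GCC (Ala): third position 4-fold.
Codon 2 CUC (Leu): third position 4-fold.
Codon 3 GUU (Val): third position 4-fold.
Codon 4 CUU (Leu): third position 4-fold.
Codon 5 CUG (Leu): third position 4-fold.
Codon 6 GUA (Val): third position 4-fold.
Codon 7 UUU (Phe): third position 2-fold.
Four-fold degenerate third positions: 6.

6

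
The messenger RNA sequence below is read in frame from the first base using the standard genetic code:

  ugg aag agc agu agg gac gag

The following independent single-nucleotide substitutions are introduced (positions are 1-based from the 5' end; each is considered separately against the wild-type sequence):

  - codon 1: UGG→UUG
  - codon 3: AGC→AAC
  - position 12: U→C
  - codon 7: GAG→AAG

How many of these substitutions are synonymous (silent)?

Codon 1: UGG (Trp) → UUG (Leu) — missense.
Codon 3: AGC (Ser) → AAC (Asn) — missense.
Codon 4: AGU (Ser) → AGC (Ser) — synonymous.
Codon 7: GAG (Glu) → AAG (Lys) — missense.
Synonymous: 1 of 4.

1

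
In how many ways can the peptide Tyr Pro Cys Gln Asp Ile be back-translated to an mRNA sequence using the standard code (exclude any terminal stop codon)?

192

Tyr: 2 codons.
Pro: 4 codons.
Cys: 2 codons.
Gln: 2 codons.
Asp: 2 codons.
Ile: 3 codons.
2 × 4 × 2 × 2 × 2 × 3 = 192.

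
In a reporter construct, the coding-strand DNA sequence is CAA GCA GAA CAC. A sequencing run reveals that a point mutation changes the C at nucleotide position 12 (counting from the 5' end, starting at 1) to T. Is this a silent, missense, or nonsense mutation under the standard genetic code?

Position 12 falls in codon 4: CAC → His.
After the substitution the codon is CAT → His.
Both encode His, so the change is synonymous.

silent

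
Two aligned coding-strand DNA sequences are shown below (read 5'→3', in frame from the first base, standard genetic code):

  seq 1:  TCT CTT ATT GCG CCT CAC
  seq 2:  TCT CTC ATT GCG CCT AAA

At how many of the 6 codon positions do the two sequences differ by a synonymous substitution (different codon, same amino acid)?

Codon 1: TCT Ser / TCT Ser — identical.
Codon 2: CTT Leu / CTC Leu — synonymous.
Codon 3: ATT Ile / ATT Ile — identical.
Codon 4: GCG Ala / GCG Ala — identical.
Codon 5: CCT Pro / CCT Pro — identical.
Codon 6: CAC His / AAA Lys — nonsynonymous.
Synonymous differences: 1.

1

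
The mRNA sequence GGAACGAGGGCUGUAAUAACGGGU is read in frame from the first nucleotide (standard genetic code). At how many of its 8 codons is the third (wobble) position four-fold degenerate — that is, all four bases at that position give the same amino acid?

6

Codon 1 GGA (Gly): third position 4-fold.
Codon 2 ACG (Thr): third position 4-fold.
Codon 3 AGG (Arg): third position 2-fold.
Codon 4 GCU (Ala): third position 4-fold.
Codon 5 GUA (Val): third position 4-fold.
Codon 6 AUA (Ile): third position 3-fold.
Codon 7 ACG (Thr): third position 4-fold.
Codon 8 GGU (Gly): third position 4-fold.
Four-fold degenerate third positions: 6.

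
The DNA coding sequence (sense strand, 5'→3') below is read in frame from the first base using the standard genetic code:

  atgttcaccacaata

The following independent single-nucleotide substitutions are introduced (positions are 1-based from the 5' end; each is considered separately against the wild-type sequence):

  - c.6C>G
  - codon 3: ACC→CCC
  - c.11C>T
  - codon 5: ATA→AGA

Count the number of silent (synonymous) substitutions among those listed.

Codon 2: TTC (Phe) → TTG (Leu) — missense.
Codon 3: ACC (Thr) → CCC (Pro) — missense.
Codon 4: ACA (Thr) → ATA (Ile) — missense.
Codon 5: ATA (Ile) → AGA (Arg) — missense.
Synonymous: 0 of 4.

0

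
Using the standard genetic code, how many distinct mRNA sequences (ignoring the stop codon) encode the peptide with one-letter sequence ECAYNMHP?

Glu: 2 codons.
Cys: 2 codons.
Ala: 4 codons.
Tyr: 2 codons.
Asn: 2 codons.
Met: 1 codon.
His: 2 codons.
Pro: 4 codons.
2 × 2 × 4 × 2 × 2 × 1 × 2 × 4 = 512.

512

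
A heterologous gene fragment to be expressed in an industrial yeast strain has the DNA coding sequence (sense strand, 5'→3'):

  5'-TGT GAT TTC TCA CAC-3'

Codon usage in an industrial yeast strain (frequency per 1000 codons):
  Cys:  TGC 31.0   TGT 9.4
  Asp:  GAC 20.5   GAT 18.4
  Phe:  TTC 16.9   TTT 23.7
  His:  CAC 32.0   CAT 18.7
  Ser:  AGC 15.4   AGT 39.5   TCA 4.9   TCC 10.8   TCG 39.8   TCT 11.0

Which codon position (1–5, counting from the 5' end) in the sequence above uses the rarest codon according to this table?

Codon 1 TGT (Cys): 9.4 per 1000.
Codon 2 GAT (Asp): 18.4 per 1000.
Codon 3 TTC (Phe): 16.9 per 1000.
Codon 4 TCA (Ser): 4.9 per 1000.
Codon 5 CAC (His): 32.0 per 1000.
Lowest frequency is 4.9 at codon 4.

4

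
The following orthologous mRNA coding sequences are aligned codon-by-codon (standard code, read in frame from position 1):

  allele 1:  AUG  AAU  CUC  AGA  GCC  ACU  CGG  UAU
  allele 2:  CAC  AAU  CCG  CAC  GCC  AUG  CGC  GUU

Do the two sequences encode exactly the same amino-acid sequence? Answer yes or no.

no

Codon 1: AUG Met / CAC His — nonsynonymous.
Codon 2: AAU Asn / AAU Asn — identical.
Codon 3: CUC Leu / CCG Pro — nonsynonymous.
Codon 4: AGA Arg / CAC His — nonsynonymous.
Codon 5: GCC Ala / GCC Ala — identical.
Codon 6: ACU Thr / AUG Met — nonsynonymous.
Codon 7: CGG Arg / CGC Arg — synonymous.
Codon 8: UAU Tyr / GUU Val — nonsynonymous.
Nonsynonymous differences: 5 → different protein.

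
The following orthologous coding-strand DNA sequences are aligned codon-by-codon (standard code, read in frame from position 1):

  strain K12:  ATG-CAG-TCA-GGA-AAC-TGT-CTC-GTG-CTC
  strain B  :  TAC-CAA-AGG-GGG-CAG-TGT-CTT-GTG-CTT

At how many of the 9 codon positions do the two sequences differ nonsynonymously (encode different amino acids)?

Codon 1: ATG Met / TAC Tyr — nonsynonymous.
Codon 2: CAG Gln / CAA Gln — synonymous.
Codon 3: TCA Ser / AGG Arg — nonsynonymous.
Codon 4: GGA Gly / GGG Gly — synonymous.
Codon 5: AAC Asn / CAG Gln — nonsynonymous.
Codon 6: TGT Cys / TGT Cys — identical.
Codon 7: CTC Leu / CTT Leu — synonymous.
Codon 8: GTG Val / GTG Val — identical.
Codon 9: CTC Leu / CTT Leu — synonymous.
Nonsynonymous differences: 3.

3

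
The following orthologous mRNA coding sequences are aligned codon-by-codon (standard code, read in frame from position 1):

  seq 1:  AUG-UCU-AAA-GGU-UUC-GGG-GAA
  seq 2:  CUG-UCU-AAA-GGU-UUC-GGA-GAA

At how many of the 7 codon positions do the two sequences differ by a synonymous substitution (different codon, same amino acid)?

1

Codon 1: AUG Met / CUG Leu — nonsynonymous.
Codon 2: UCU Ser / UCU Ser — identical.
Codon 3: AAA Lys / AAA Lys — identical.
Codon 4: GGU Gly / GGU Gly — identical.
Codon 5: UUC Phe / UUC Phe — identical.
Codon 6: GGG Gly / GGA Gly — synonymous.
Codon 7: GAA Glu / GAA Glu — identical.
Synonymous differences: 1.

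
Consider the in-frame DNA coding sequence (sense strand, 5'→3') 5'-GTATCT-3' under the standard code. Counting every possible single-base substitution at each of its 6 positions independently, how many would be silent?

Codon 1 (GTA, Val): 3 synonymous substitutions.
Codon 2 (TCT, Ser): 3 synonymous substitutions.
Total: 3 + 3 = 6.

6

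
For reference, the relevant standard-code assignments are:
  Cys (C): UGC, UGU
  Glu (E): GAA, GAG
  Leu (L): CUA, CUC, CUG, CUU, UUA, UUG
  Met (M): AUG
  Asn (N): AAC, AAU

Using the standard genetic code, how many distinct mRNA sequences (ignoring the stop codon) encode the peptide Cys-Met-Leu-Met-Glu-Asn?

Cys: 2 codons.
Met: 1 codon.
Leu: 6 codons.
Met: 1 codon.
Glu: 2 codons.
Asn: 2 codons.
2 × 1 × 6 × 1 × 2 × 2 = 48.

48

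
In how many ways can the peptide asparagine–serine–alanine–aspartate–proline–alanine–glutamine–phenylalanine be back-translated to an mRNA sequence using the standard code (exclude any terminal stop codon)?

Asn: 2 codons.
Ser: 6 codons.
Ala: 4 codons.
Asp: 2 codons.
Pro: 4 codons.
Ala: 4 codons.
Gln: 2 codons.
Phe: 2 codons.
2 × 6 × 4 × 2 × 4 × 4 × 2 × 2 = 6144.

6144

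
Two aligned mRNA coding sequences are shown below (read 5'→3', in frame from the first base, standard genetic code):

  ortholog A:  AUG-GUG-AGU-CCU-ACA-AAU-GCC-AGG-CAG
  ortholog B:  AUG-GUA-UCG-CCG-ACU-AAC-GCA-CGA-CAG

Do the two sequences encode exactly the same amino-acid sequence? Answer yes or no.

yes

Codon 1: AUG Met / AUG Met — identical.
Codon 2: GUG Val / GUA Val — synonymous.
Codon 3: AGU Ser / UCG Ser — synonymous.
Codon 4: CCU Pro / CCG Pro — synonymous.
Codon 5: ACA Thr / ACU Thr — synonymous.
Codon 6: AAU Asn / AAC Asn — synonymous.
Codon 7: GCC Ala / GCA Ala — synonymous.
Codon 8: AGG Arg / CGA Arg — synonymous.
Codon 9: CAG Gln / CAG Gln — identical.
Nonsynonymous differences: 0 → same protein.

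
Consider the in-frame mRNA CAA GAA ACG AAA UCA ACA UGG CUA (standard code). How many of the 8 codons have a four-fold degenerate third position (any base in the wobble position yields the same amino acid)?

Codon 1 CAA (Gln): third position 2-fold.
Codon 2 GAA (Glu): third position 2-fold.
Codon 3 ACG (Thr): third position 4-fold.
Codon 4 AAA (Lys): third position 2-fold.
Codon 5 UCA (Ser): third position 4-fold.
Codon 6 ACA (Thr): third position 4-fold.
Codon 7 UGG (Trp): third position 1-fold.
Codon 8 CUA (Leu): third position 4-fold.
Four-fold degenerate third positions: 4.

4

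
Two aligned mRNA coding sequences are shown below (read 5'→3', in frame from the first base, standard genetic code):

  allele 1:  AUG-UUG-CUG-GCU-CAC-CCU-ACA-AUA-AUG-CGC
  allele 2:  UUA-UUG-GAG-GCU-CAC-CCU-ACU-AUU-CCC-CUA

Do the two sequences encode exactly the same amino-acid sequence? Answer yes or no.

Codon 1: AUG Met / UUA Leu — nonsynonymous.
Codon 2: UUG Leu / UUG Leu — identical.
Codon 3: CUG Leu / GAG Glu — nonsynonymous.
Codon 4: GCU Ala / GCU Ala — identical.
Codon 5: CAC His / CAC His — identical.
Codon 6: CCU Pro / CCU Pro — identical.
Codon 7: ACA Thr / ACU Thr — synonymous.
Codon 8: AUA Ile / AUU Ile — synonymous.
Codon 9: AUG Met / CCC Pro — nonsynonymous.
Codon 10: CGC Arg / CUA Leu — nonsynonymous.
Nonsynonymous differences: 4 → different protein.

no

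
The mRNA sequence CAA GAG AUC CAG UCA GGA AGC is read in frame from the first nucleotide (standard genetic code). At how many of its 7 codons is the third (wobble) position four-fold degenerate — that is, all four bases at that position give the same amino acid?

Codon 1 CAA (Gln): third position 2-fold.
Codon 2 GAG (Glu): third position 2-fold.
Codon 3 AUC (Ile): third position 3-fold.
Codon 4 CAG (Gln): third position 2-fold.
Codon 5 UCA (Ser): third position 4-fold.
Codon 6 GGA (Gly): third position 4-fold.
Codon 7 AGC (Ser): third position 2-fold.
Four-fold degenerate third positions: 2.

2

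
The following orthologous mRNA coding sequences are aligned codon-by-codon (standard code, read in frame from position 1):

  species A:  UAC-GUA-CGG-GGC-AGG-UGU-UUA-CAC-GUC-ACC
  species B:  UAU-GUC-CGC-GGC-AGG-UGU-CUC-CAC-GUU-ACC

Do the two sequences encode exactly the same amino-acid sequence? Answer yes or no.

Codon 1: UAC Tyr / UAU Tyr — synonymous.
Codon 2: GUA Val / GUC Val — synonymous.
Codon 3: CGG Arg / CGC Arg — synonymous.
Codon 4: GGC Gly / GGC Gly — identical.
Codon 5: AGG Arg / AGG Arg — identical.
Codon 6: UGU Cys / UGU Cys — identical.
Codon 7: UUA Leu / CUC Leu — synonymous.
Codon 8: CAC His / CAC His — identical.
Codon 9: GUC Val / GUU Val — synonymous.
Codon 10: ACC Thr / ACC Thr — identical.
Nonsynonymous differences: 0 → same protein.

yes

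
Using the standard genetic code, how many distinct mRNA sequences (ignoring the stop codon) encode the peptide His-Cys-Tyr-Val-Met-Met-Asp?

His: 2 codons.
Cys: 2 codons.
Tyr: 2 codons.
Val: 4 codons.
Met: 1 codon.
Met: 1 codon.
Asp: 2 codons.
2 × 2 × 2 × 4 × 1 × 1 × 2 = 64.

64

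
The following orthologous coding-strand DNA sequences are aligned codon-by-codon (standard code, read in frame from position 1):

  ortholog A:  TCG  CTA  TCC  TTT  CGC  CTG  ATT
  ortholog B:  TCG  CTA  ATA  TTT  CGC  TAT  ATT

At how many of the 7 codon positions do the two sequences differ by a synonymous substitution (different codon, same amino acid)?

Codon 1: TCG Ser / TCG Ser — identical.
Codon 2: CTA Leu / CTA Leu — identical.
Codon 3: TCC Ser / ATA Ile — nonsynonymous.
Codon 4: TTT Phe / TTT Phe — identical.
Codon 5: CGC Arg / CGC Arg — identical.
Codon 6: CTG Leu / TAT Tyr — nonsynonymous.
Codon 7: ATT Ile / ATT Ile — identical.
Synonymous differences: 0.

0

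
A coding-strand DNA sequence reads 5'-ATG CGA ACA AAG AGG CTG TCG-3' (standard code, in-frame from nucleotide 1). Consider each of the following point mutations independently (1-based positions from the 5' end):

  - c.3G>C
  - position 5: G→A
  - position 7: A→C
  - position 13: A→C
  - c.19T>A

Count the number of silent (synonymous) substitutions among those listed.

1

Codon 1: ATG (Met) → ATC (Ile) — missense.
Codon 2: CGA (Arg) → CAA (Gln) — missense.
Codon 3: ACA (Thr) → CCA (Pro) — missense.
Codon 5: AGG (Arg) → CGG (Arg) — synonymous.
Codon 7: TCG (Ser) → ACG (Thr) — missense.
Synonymous: 1 of 5.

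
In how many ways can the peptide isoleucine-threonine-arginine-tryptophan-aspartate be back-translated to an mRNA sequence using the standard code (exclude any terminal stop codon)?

Ile: 3 codons.
Thr: 4 codons.
Arg: 6 codons.
Trp: 1 codon.
Asp: 2 codons.
3 × 4 × 6 × 1 × 2 = 144.

144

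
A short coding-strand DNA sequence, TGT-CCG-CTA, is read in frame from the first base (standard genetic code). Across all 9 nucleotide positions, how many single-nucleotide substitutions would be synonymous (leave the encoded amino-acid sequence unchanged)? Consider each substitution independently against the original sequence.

Codon 1 (TGT, Cys): 1 synonymous substitution.
Codon 2 (CCG, Pro): 3 synonymous substitutions.
Codon 3 (CTA, Leu): 4 synonymous substitutions.
Total: 1 + 3 + 4 = 8.

8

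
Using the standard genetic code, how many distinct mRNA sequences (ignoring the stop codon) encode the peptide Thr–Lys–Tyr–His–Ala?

128

Thr: 4 codons.
Lys: 2 codons.
Tyr: 2 codons.
His: 2 codons.
Ala: 4 codons.
4 × 2 × 2 × 2 × 4 = 128.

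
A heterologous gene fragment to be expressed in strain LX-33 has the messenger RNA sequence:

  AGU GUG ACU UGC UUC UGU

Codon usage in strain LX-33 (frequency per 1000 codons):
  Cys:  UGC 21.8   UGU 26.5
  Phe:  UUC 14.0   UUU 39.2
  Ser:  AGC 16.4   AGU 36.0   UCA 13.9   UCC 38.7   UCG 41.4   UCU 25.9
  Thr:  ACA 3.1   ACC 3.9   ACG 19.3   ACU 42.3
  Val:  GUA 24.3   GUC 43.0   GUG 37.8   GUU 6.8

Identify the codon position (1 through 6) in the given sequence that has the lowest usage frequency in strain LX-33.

5

Codon 1 AGU (Ser): 36.0 per 1000.
Codon 2 GUG (Val): 37.8 per 1000.
Codon 3 ACU (Thr): 42.3 per 1000.
Codon 4 UGC (Cys): 21.8 per 1000.
Codon 5 UUC (Phe): 14.0 per 1000.
Codon 6 UGU (Cys): 26.5 per 1000.
Lowest frequency is 14.0 at codon 5.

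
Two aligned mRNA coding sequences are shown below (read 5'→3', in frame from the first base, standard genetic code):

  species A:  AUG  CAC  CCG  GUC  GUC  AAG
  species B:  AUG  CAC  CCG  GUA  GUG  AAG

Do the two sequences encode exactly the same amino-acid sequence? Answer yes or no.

yes

Codon 1: AUG Met / AUG Met — identical.
Codon 2: CAC His / CAC His — identical.
Codon 3: CCG Pro / CCG Pro — identical.
Codon 4: GUC Val / GUA Val — synonymous.
Codon 5: GUC Val / GUG Val — synonymous.
Codon 6: AAG Lys / AAG Lys — identical.
Nonsynonymous differences: 0 → same protein.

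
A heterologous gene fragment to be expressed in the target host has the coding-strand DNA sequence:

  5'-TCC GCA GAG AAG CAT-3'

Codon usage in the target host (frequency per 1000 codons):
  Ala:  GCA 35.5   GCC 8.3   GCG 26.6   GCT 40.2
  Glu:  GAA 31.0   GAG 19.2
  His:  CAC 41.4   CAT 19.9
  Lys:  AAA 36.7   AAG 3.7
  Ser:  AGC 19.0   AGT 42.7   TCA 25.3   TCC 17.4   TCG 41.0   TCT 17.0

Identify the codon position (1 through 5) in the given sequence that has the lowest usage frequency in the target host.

4

Codon 1 TCC (Ser): 17.4 per 1000.
Codon 2 GCA (Ala): 35.5 per 1000.
Codon 3 GAG (Glu): 19.2 per 1000.
Codon 4 AAG (Lys): 3.7 per 1000.
Codon 5 CAT (His): 19.9 per 1000.
Lowest frequency is 3.7 at codon 4.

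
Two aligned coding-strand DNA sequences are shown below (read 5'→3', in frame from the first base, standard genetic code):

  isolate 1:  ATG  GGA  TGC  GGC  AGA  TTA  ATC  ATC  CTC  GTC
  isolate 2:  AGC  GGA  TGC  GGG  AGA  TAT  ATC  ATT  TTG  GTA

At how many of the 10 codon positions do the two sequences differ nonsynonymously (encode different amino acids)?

Codon 1: ATG Met / AGC Ser — nonsynonymous.
Codon 2: GGA Gly / GGA Gly — identical.
Codon 3: TGC Cys / TGC Cys — identical.
Codon 4: GGC Gly / GGG Gly — synonymous.
Codon 5: AGA Arg / AGA Arg — identical.
Codon 6: TTA Leu / TAT Tyr — nonsynonymous.
Codon 7: ATC Ile / ATC Ile — identical.
Codon 8: ATC Ile / ATT Ile — synonymous.
Codon 9: CTC Leu / TTG Leu — synonymous.
Codon 10: GTC Val / GTA Val — synonymous.
Nonsynonymous differences: 2.

2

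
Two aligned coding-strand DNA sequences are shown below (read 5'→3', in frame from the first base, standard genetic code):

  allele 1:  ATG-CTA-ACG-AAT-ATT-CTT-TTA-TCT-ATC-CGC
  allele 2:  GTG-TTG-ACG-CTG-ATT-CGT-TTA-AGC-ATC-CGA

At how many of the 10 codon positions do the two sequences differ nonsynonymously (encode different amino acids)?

Codon 1: ATG Met / GTG Val — nonsynonymous.
Codon 2: CTA Leu / TTG Leu — synonymous.
Codon 3: ACG Thr / ACG Thr — identical.
Codon 4: AAT Asn / CTG Leu — nonsynonymous.
Codon 5: ATT Ile / ATT Ile — identical.
Codon 6: CTT Leu / CGT Arg — nonsynonymous.
Codon 7: TTA Leu / TTA Leu — identical.
Codon 8: TCT Ser / AGC Ser — synonymous.
Codon 9: ATC Ile / ATC Ile — identical.
Codon 10: CGC Arg / CGA Arg — synonymous.
Nonsynonymous differences: 3.

3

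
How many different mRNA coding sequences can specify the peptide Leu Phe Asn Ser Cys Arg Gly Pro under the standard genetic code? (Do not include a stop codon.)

Leu: 6 codons.
Phe: 2 codons.
Asn: 2 codons.
Ser: 6 codons.
Cys: 2 codons.
Arg: 6 codons.
Gly: 4 codons.
Pro: 4 codons.
6 × 2 × 2 × 6 × 2 × 6 × 4 × 4 = 27648.

27648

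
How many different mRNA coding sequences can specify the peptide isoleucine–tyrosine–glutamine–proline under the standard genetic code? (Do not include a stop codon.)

48

Ile: 3 codons.
Tyr: 2 codons.
Gln: 2 codons.
Pro: 4 codons.
3 × 2 × 2 × 4 = 48.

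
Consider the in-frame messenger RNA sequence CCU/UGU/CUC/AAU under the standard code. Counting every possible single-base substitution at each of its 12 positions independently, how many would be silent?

8

Codon 1 (CCU, Pro): 3 synonymous substitutions.
Codon 2 (UGU, Cys): 1 synonymous substitution.
Codon 3 (CUC, Leu): 3 synonymous substitutions.
Codon 4 (AAU, Asn): 1 synonymous substitution.
Total: 3 + 1 + 3 + 1 = 8.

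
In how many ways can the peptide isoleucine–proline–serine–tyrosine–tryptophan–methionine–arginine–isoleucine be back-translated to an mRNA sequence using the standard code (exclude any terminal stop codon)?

Ile: 3 codons.
Pro: 4 codons.
Ser: 6 codons.
Tyr: 2 codons.
Trp: 1 codon.
Met: 1 codon.
Arg: 6 codons.
Ile: 3 codons.
3 × 4 × 6 × 2 × 1 × 1 × 6 × 3 = 2592.

2592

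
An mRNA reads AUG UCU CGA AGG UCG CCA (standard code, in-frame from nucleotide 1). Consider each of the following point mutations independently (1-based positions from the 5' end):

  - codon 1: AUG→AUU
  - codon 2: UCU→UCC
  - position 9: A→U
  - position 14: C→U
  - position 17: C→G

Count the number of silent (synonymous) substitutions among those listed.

2

Codon 1: AUG (Met) → AUU (Ile) — missense.
Codon 2: UCU (Ser) → UCC (Ser) — synonymous.
Codon 3: CGA (Arg) → CGU (Arg) — synonymous.
Codon 5: UCG (Ser) → UUG (Leu) — missense.
Codon 6: CCA (Pro) → CGA (Arg) — missense.
Synonymous: 2 of 5.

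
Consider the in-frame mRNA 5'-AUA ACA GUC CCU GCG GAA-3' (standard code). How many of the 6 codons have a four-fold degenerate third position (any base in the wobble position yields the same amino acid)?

Codon 1 AUA (Ile): third position 3-fold.
Codon 2 ACA (Thr): third position 4-fold.
Codon 3 GUC (Val): third position 4-fold.
Codon 4 CCU (Pro): third position 4-fold.
Codon 5 GCG (Ala): third position 4-fold.
Codon 6 GAA (Glu): third position 2-fold.
Four-fold degenerate third positions: 4.

4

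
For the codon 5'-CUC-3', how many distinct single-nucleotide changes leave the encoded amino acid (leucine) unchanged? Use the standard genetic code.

Position 1: none → 0 synonymous.
Position 2: none → 0 synonymous.
Position 3: CUU, CUA, CUG → 3 synonymous.
Total: 0 + 0 + 3 = 3.

3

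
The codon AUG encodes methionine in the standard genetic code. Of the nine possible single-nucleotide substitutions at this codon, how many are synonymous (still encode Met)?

Position 1: none → 0 synonymous.
Position 2: none → 0 synonymous.
Position 3: none → 0 synonymous.
Total: 0 + 0 + 0 = 0.

0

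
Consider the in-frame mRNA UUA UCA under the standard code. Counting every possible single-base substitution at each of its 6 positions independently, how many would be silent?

5

Codon 1 (UUA, Leu): 2 synonymous substitutions.
Codon 2 (UCA, Ser): 3 synonymous substitutions.
Total: 2 + 3 = 5.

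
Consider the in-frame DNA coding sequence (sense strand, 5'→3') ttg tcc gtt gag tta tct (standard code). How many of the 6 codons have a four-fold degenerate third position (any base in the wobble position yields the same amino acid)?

3

Codon 1 TTG (Leu): third position 2-fold.
Codon 2 TCC (Ser): third position 4-fold.
Codon 3 GTT (Val): third position 4-fold.
Codon 4 GAG (Glu): third position 2-fold.
Codon 5 TTA (Leu): third position 2-fold.
Codon 6 TCT (Ser): third position 4-fold.
Four-fold degenerate third positions: 3.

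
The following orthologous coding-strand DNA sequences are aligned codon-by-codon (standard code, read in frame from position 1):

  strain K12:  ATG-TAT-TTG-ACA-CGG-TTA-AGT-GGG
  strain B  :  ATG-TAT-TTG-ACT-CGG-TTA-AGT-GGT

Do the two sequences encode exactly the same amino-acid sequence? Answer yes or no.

yes

Codon 1: ATG Met / ATG Met — identical.
Codon 2: TAT Tyr / TAT Tyr — identical.
Codon 3: TTG Leu / TTG Leu — identical.
Codon 4: ACA Thr / ACT Thr — synonymous.
Codon 5: CGG Arg / CGG Arg — identical.
Codon 6: TTA Leu / TTA Leu — identical.
Codon 7: AGT Ser / AGT Ser — identical.
Codon 8: GGG Gly / GGT Gly — synonymous.
Nonsynonymous differences: 0 → same protein.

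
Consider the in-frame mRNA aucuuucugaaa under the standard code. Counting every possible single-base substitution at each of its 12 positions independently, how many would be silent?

Codon 1 (AUC, Ile): 2 synonymous substitutions.
Codon 2 (UUU, Phe): 1 synonymous substitution.
Codon 3 (CUG, Leu): 4 synonymous substitutions.
Codon 4 (AAA, Lys): 1 synonymous substitution.
Total: 2 + 1 + 4 + 1 = 8.

8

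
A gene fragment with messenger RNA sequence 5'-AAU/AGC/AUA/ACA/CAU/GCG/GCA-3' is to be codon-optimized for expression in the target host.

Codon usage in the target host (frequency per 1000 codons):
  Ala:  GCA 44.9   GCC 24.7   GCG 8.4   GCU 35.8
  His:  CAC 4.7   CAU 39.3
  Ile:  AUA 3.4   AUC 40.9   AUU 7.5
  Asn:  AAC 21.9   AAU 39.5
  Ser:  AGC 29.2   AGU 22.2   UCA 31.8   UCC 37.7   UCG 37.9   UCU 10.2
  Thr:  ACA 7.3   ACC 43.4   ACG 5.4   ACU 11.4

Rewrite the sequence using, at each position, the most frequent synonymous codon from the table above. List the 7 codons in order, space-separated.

Codon 1 (Asn): best is AAU at 39.5.
Codon 2 (Ser): best is UCG at 37.9.
Codon 3 (Ile): best is AUC at 40.9.
Codon 4 (Thr): best is ACC at 43.4.
Codon 5 (His): best is CAU at 39.3.
Codon 6 (Ala): best is GCA at 44.9.
Codon 7 (Ala): best is GCA at 44.9.

AAU UCG AUC ACC CAU GCA GCA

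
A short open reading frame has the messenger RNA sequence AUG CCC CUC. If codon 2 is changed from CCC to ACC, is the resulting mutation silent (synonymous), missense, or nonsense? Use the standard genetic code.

Position 4 falls in codon 2: CCC → Pro.
After the substitution the codon is ACC → Thr.
Pro ≠ Thr, so this is a missense mutation.

missense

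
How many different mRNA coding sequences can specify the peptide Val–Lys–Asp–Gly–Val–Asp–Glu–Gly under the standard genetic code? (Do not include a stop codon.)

4096

Val: 4 codons.
Lys: 2 codons.
Asp: 2 codons.
Gly: 4 codons.
Val: 4 codons.
Asp: 2 codons.
Glu: 2 codons.
Gly: 4 codons.
4 × 2 × 2 × 4 × 4 × 2 × 2 × 4 = 4096.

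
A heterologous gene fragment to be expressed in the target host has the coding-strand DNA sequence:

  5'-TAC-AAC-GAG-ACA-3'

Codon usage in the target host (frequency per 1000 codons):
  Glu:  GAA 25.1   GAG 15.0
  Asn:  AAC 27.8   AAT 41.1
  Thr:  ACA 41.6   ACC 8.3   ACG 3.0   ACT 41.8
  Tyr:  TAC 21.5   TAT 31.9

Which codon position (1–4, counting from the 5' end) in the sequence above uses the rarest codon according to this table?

Codon 1 TAC (Tyr): 21.5 per 1000.
Codon 2 AAC (Asn): 27.8 per 1000.
Codon 3 GAG (Glu): 15.0 per 1000.
Codon 4 ACA (Thr): 41.6 per 1000.
Lowest frequency is 15.0 at codon 3.

3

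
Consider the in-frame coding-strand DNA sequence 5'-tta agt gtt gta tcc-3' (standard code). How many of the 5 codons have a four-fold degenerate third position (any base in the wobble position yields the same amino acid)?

3

Codon 1 TTA (Leu): third position 2-fold.
Codon 2 AGT (Ser): third position 2-fold.
Codon 3 GTT (Val): third position 4-fold.
Codon 4 GTA (Val): third position 4-fold.
Codon 5 TCC (Ser): third position 4-fold.
Four-fold degenerate third positions: 3.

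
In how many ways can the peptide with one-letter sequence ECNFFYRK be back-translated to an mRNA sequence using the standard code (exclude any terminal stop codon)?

Glu: 2 codons.
Cys: 2 codons.
Asn: 2 codons.
Phe: 2 codons.
Phe: 2 codons.
Tyr: 2 codons.
Arg: 6 codons.
Lys: 2 codons.
2 × 2 × 2 × 2 × 2 × 2 × 6 × 2 = 768.

768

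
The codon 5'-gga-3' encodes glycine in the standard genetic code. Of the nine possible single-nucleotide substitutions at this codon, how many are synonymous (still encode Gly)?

Position 1: none → 0 synonymous.
Position 2: none → 0 synonymous.
Position 3: GGU, GGC, GGG → 3 synonymous.
Total: 0 + 0 + 3 = 3.

3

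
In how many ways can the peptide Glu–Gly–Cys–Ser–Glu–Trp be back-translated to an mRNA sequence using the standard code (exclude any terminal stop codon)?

192

Glu: 2 codons.
Gly: 4 codons.
Cys: 2 codons.
Ser: 6 codons.
Glu: 2 codons.
Trp: 1 codon.
2 × 4 × 2 × 6 × 2 × 1 = 192.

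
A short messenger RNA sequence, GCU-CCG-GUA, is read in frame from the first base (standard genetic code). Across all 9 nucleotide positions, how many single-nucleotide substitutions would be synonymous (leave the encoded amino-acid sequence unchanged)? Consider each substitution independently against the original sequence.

Codon 1 (GCU, Ala): 3 synonymous substitutions.
Codon 2 (CCG, Pro): 3 synonymous substitutions.
Codon 3 (GUA, Val): 3 synonymous substitutions.
Total: 3 + 3 + 3 = 9.

9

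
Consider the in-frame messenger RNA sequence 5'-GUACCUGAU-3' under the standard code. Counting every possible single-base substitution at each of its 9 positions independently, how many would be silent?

Codon 1 (GUA, Val): 3 synonymous substitutions.
Codon 2 (CCU, Pro): 3 synonymous substitutions.
Codon 3 (GAU, Asp): 1 synonymous substitution.
Total: 3 + 3 + 1 = 7.

7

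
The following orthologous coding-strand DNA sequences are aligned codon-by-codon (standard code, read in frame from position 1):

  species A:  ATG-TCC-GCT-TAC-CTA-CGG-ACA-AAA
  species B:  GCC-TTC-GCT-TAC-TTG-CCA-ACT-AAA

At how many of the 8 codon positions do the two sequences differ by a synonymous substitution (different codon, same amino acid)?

2

Codon 1: ATG Met / GCC Ala — nonsynonymous.
Codon 2: TCC Ser / TTC Phe — nonsynonymous.
Codon 3: GCT Ala / GCT Ala — identical.
Codon 4: TAC Tyr / TAC Tyr — identical.
Codon 5: CTA Leu / TTG Leu — synonymous.
Codon 6: CGG Arg / CCA Pro — nonsynonymous.
Codon 7: ACA Thr / ACT Thr — synonymous.
Codon 8: AAA Lys / AAA Lys — identical.
Synonymous differences: 2.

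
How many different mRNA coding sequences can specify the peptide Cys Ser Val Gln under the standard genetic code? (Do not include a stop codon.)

96

Cys: 2 codons.
Ser: 6 codons.
Val: 4 codons.
Gln: 2 codons.
2 × 6 × 4 × 2 = 96.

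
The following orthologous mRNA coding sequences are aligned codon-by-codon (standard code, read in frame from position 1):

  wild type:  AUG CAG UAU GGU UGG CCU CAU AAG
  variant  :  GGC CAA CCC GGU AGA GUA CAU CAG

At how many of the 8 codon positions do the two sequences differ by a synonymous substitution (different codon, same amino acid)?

Codon 1: AUG Met / GGC Gly — nonsynonymous.
Codon 2: CAG Gln / CAA Gln — synonymous.
Codon 3: UAU Tyr / CCC Pro — nonsynonymous.
Codon 4: GGU Gly / GGU Gly — identical.
Codon 5: UGG Trp / AGA Arg — nonsynonymous.
Codon 6: CCU Pro / GUA Val — nonsynonymous.
Codon 7: CAU His / CAU His — identical.
Codon 8: AAG Lys / CAG Gln — nonsynonymous.
Synonymous differences: 1.

1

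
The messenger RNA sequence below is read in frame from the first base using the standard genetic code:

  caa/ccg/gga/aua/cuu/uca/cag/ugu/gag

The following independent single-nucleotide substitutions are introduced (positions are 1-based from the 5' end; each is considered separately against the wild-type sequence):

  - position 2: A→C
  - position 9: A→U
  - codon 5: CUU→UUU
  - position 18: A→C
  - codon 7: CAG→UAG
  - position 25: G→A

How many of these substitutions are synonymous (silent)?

Codon 1: CAA (Gln) → CCA (Pro) — missense.
Codon 3: GGA (Gly) → GGU (Gly) — synonymous.
Codon 5: CUU (Leu) → UUU (Phe) — missense.
Codon 6: UCA (Ser) → UCC (Ser) — synonymous.
Codon 7: CAG (Gln) → UAG (Stop) — nonsense.
Codon 9: GAG (Glu) → AAG (Lys) — missense.
Synonymous: 2 of 6.

2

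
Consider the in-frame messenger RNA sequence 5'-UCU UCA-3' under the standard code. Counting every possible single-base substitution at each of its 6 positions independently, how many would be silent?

Codon 1 (UCU, Ser): 3 synonymous substitutions.
Codon 2 (UCA, Ser): 3 synonymous substitutions.
Total: 3 + 3 = 6.

6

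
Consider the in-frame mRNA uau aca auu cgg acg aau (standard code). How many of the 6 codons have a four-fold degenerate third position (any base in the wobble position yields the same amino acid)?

Codon 1 UAU (Tyr): third position 2-fold.
Codon 2 ACA (Thr): third position 4-fold.
Codon 3 AUU (Ile): third position 3-fold.
Codon 4 CGG (Arg): third position 4-fold.
Codon 5 ACG (Thr): third position 4-fold.
Codon 6 AAU (Asn): third position 2-fold.
Four-fold degenerate third positions: 3.

3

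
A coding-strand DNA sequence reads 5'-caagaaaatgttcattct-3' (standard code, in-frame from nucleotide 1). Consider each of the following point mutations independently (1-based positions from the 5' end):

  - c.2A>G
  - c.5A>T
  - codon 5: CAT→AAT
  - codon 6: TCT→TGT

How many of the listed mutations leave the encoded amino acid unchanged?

Codon 1: CAA (Gln) → CGA (Arg) — missense.
Codon 2: GAA (Glu) → GTA (Val) — missense.
Codon 5: CAT (His) → AAT (Asn) — missense.
Codon 6: TCT (Ser) → TGT (Cys) — missense.
Synonymous: 0 of 4.

0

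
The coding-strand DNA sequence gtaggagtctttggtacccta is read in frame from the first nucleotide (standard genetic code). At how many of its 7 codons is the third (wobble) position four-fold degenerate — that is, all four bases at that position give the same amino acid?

6

Codon 1 GTA (Val): third position 4-fold.
Codon 2 GGA (Gly): third position 4-fold.
Codon 3 GTC (Val): third position 4-fold.
Codon 4 TTT (Phe): third position 2-fold.
Codon 5 GGT (Gly): third position 4-fold.
Codon 6 ACC (Thr): third position 4-fold.
Codon 7 CTA (Leu): third position 4-fold.
Four-fold degenerate third positions: 6.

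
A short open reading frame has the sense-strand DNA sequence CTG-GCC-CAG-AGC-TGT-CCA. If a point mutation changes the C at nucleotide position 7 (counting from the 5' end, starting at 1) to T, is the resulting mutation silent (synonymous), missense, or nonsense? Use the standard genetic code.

Position 7 falls in codon 3: CAG → Gln.
After the substitution the codon is TAG → Stop.
The new codon is a stop codon, so this is a nonsense mutation.

nonsense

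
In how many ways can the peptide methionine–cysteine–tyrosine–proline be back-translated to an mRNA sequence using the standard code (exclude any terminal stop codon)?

16

Met: 1 codon.
Cys: 2 codons.
Tyr: 2 codons.
Pro: 4 codons.
1 × 2 × 2 × 4 = 16.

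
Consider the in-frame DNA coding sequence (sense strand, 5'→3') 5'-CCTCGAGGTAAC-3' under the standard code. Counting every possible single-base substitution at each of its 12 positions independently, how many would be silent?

11

Codon 1 (CCT, Pro): 3 synonymous substitutions.
Codon 2 (CGA, Arg): 4 synonymous substitutions.
Codon 3 (GGT, Gly): 3 synonymous substitutions.
Codon 4 (AAC, Asn): 1 synonymous substitution.
Total: 3 + 4 + 3 + 1 = 11.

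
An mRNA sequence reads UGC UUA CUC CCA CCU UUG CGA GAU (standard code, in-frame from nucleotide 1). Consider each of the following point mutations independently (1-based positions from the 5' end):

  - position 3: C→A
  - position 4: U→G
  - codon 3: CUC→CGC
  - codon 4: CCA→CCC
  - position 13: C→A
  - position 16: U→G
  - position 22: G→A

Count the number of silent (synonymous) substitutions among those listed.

Codon 1: UGC (Cys) → UGA (Stop) — nonsense.
Codon 2: UUA (Leu) → GUA (Val) — missense.
Codon 3: CUC (Leu) → CGC (Arg) — missense.
Codon 4: CCA (Pro) → CCC (Pro) — synonymous.
Codon 5: CCU (Pro) → ACU (Thr) — missense.
Codon 6: UUG (Leu) → GUG (Val) — missense.
Codon 8: GAU (Asp) → AAU (Asn) — missense.
Synonymous: 1 of 7.

1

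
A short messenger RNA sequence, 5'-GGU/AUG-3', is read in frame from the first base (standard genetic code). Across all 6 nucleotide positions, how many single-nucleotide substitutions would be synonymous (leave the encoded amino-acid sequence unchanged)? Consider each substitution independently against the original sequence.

Codon 1 (GGU, Gly): 3 synonymous substitutions.
Codon 2 (AUG, Met): 0 synonymous substitutions.
Total: 3 + 0 = 3.

3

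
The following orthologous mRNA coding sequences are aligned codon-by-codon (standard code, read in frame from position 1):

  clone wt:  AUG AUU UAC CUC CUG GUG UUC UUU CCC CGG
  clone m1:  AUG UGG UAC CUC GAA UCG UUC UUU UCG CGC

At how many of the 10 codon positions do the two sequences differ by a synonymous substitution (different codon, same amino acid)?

Codon 1: AUG Met / AUG Met — identical.
Codon 2: AUU Ile / UGG Trp — nonsynonymous.
Codon 3: UAC Tyr / UAC Tyr — identical.
Codon 4: CUC Leu / CUC Leu — identical.
Codon 5: CUG Leu / GAA Glu — nonsynonymous.
Codon 6: GUG Val / UCG Ser — nonsynonymous.
Codon 7: UUC Phe / UUC Phe — identical.
Codon 8: UUU Phe / UUU Phe — identical.
Codon 9: CCC Pro / UCG Ser — nonsynonymous.
Codon 10: CGG Arg / CGC Arg — synonymous.
Synonymous differences: 1.

1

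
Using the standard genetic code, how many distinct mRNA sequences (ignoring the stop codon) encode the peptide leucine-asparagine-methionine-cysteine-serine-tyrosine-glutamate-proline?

2304

Leu: 6 codons.
Asn: 2 codons.
Met: 1 codon.
Cys: 2 codons.
Ser: 6 codons.
Tyr: 2 codons.
Glu: 2 codons.
Pro: 4 codons.
6 × 2 × 1 × 2 × 6 × 2 × 2 × 4 = 2304.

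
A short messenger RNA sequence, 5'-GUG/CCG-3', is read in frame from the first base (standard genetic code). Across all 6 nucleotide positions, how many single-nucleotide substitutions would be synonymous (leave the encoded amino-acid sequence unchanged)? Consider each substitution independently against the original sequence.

6

Codon 1 (GUG, Val): 3 synonymous substitutions.
Codon 2 (CCG, Pro): 3 synonymous substitutions.
Total: 3 + 3 = 6.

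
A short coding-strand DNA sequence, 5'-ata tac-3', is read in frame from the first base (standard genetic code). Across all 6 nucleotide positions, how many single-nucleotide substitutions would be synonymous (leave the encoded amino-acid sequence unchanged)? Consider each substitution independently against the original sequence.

Codon 1 (ATA, Ile): 2 synonymous substitutions.
Codon 2 (TAC, Tyr): 1 synonymous substitution.
Total: 2 + 1 = 3.

3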